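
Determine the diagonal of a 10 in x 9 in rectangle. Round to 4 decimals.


Shape: rectangle (diagonal via Pythagoras)
Sides: 10 in and 9 in
Formula: d = sqrt(l^2 + w^2)
l^2 = 100, w^2 = 81
l^2 + w^2 = 181
d = sqrt(181)
d = 13.4536
13.4536 in


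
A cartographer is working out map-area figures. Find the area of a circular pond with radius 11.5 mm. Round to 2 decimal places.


Shape: circle
Radius r = 11.5 mm
Formula: A = pi * r^2
r^2 = 11.5^2 = 132.25
A = pi * 132.25
A = 415.48
415.48 mm^2


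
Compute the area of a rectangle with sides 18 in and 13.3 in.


Shape: rectangle
Length l = 18 in, Width w = 13.3 in
Formula: A = l * w
A = 18 * 13.3
A = 239.4
239.4 in^2


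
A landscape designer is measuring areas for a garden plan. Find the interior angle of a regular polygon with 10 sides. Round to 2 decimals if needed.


Shape: regular decagon (10 sides)
Formula: interior angle = (n - 2) * 180 / n
(n - 2) = 8
(n - 2) * 180 = 1440
angle = 1440 / 10
angle = 144
144 degrees


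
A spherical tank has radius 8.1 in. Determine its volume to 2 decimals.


Shape: sphere
Radius r = 8.1 in
Formula: V = (4/3) * pi * r^3
r^3 = 531.441
(4/3) * 531.441 = 708.588
V = 708.588 * pi
V = 2226.09
2226.09 in^3


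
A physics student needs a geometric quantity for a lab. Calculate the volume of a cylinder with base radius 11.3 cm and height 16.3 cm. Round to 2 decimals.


Shape: cylinder
Radius r = 11.3 cm, Height h = 16.3 cm
Formula: V = pi * r^2 * h
r^2 = 127.69
V = pi * 127.69 * 16.3
V = 2081.347 * pi
V = 6538.74
6538.74 cm^3


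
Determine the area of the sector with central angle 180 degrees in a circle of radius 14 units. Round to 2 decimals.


Shape: circular sector
Radius r = 14 units, Angle = 180 degrees
Formula: A = (angle/360) * pi * r^2
r^2 = 196
Fraction of circle = 180/360
A = (180/360) * pi * 196
A = 98 * pi
A = 307.88
307.88 units^2


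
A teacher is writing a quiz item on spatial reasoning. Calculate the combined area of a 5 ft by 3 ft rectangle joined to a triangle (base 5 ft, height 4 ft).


Composite shape: rectangle + triangle
Rectangle area = 5 * 3 = 15
Triangle area = 0.5 * 5 * 4 = 10
Total = 15 + 10
Total = 25
25 ft^2


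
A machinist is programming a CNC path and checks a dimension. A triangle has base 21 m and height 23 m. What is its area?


Shape: triangle
Base b = 21 m, Height h = 23 m
Formula: A = (1/2) * b * h
A = 0.5 * 21 * 23
A = 0.5 * 483
A = 241.5
241.5 m^2


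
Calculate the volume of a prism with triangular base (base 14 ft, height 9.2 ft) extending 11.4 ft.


Shape: triangular prism
Triangle base = 14 ft, triangle height = 9.2 ft, prism length L = 11.4 ft
Formula: V = (1/2 * b * h_tri) * L
Cross-section area = 0.5 * 14 * 9.2 = 64.4
V = 64.4 * 11.4
V = 734.16
734.16 ft^3


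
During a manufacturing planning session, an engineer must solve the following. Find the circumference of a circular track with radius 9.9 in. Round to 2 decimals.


Shape: circle
Radius r = 9.9 in
Formula: C = 2 * pi * r
C = 2 * pi * 9.9
C = 19.8 * pi
C = 62.2
62.2 in


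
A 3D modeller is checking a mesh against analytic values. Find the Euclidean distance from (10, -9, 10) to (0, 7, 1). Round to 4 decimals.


3D distance between two points
P1 = (10, -9, 10), P2 = (0, 7, 1)
Formula: d = sqrt((x2-x1)^2 + (y2-y1)^2 + (z2-z1)^2)
dx = 0 - 10 = -10
dy = 7 - -9 = 16
dz = 1 - 10 = -9
dx^2 + dy^2 + dz^2 = 100 + 256 + 81 = 437
d = sqrt(437)
d = 20.9045
20.9045 units


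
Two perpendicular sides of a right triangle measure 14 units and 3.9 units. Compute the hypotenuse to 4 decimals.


Shape: right triangle
Legs a = 14 units, b = 3.9 units
Formula: c = sqrt(a^2 + b^2)
a^2 = 196, b^2 = 15.21
a^2 + b^2 = 211.21
c = sqrt(211.21)
c = 14.5331
14.5331 units


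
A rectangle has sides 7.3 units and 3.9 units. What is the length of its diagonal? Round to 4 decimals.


Shape: rectangle (diagonal via Pythagoras)
Sides: 7.3 units and 3.9 units
Formula: d = sqrt(l^2 + w^2)
l^2 = 53.29, w^2 = 15.21
l^2 + w^2 = 68.5
d = sqrt(68.5)
d = 8.2765
8.2765 units


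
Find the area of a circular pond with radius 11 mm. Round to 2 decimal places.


Shape: circle
Radius r = 11 mm
Formula: A = pi * r^2
r^2 = 11^2 = 121
A = pi * 121
A = 380.13
380.13 mm^2


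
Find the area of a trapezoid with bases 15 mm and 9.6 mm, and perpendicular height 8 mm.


Shape: trapezoid
Parallel sides a = 15 mm, b = 9.6 mm; Height h = 8 mm
Formula: A = (a + b) * h / 2
a + b = 15 + 9.6 = 24.6
A = 24.6 * 8 / 2
A = 196.8 / 2
A = 98.4
98.4 mm^2


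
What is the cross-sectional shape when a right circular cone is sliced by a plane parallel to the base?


Solid: right circular cone
Cutting plane: parallel to the base
Visualize the intersection of the plane with the solid's surface.
The boundary of the cut region is a circle.
circle


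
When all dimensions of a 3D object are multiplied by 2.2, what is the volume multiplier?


Linear scale factor k = 2.2
Rule: under a linear scaling by k, volumes scale by k^3.
k^3 = 2.2 * 2.2 * 2.2
k^3 = 4.84 * 2.2
k^3 = 10.648
Volume scales by a factor of 10.648.
10.648 (dimensionless)


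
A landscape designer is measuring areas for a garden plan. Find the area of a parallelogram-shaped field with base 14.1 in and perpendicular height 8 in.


Shape: parallelogram
Base b = 14.1 in, Height h = 8 in
Formula: A = b * h
A = 14.1 * 8
A = 112.8
112.8 in^2


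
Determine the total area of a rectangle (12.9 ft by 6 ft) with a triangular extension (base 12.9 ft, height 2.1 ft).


Composite shape: rectangle + triangle
Rectangle area = 12.9 * 6 = 77.4
Triangle area = 0.5 * 12.9 * 2.1 = 13.545
Total = 77.4 + 13.545
Total = 90.945
90.945 ft^2


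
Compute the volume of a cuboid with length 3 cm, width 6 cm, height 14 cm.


Shape: rectangular prism
l = 3 cm, w = 6 cm, h = 14 cm
Formula: V = l * w * h
V = 3 * 6 * 14
V = 18 * 14
V = 252
252 cm^3


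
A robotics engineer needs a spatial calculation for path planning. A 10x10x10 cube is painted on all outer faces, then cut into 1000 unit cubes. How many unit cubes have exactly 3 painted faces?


Large cube: 10 x 10 x 10, cut into unit cubes.
Cubes with 3 painted faces are at the corners. A cube always has 8 corners.
Count = 8
8 unit cubes


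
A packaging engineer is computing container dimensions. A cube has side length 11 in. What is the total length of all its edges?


Shape: cube
Side s = 11 in
A cube has 12 edges, all equal.
Formula: total edge length = 12 * s
Total = 12 * 11
Total = 132
132 in


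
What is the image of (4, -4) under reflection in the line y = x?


Transformation: reflection
Original point: (4, -4)
Rule for reflection over y = x: (x, y) -> (y, x)
Apply: (4, -4) -> (-4, 4)
(-4, 4)


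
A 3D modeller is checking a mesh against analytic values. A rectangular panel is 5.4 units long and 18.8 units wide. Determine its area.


Shape: rectangle
Length l = 5.4 units, Width w = 18.8 units
Formula: A = l * w
A = 5.4 * 18.8
A = 101.52
101.52 units^2


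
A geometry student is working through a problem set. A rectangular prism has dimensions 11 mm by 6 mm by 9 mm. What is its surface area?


Shape: rectangular prism
l = 11 mm, w = 6 mm, h = 9 mm
Formula: SA = 2(lw + lh + wh)
lw = 66, lh = 99, wh = 54
lw + lh + wh = 219
SA = 2 * 219
SA = 438
438 mm^2


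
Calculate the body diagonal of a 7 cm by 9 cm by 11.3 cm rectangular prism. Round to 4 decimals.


Shape: rectangular box (space diagonal)
l = 7 cm, w = 9 cm, h = 11.3 cm
Visualize: the diagonal of the base, then a right triangle with that diagonal and the height.
Formula: d = sqrt(l^2 + w^2 + h^2)
l^2 + w^2 + h^2 = 49 + 81 + 127.69 = 257.69
d = sqrt(257.69)
d = 16.0527
16.0527 cm


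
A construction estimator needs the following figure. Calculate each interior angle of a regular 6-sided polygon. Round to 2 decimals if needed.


Shape: regular hexagon (6 sides)
Formula: interior angle = (n - 2) * 180 / n
(n - 2) = 4
(n - 2) * 180 = 720
angle = 720 / 6
angle = 120
120 degrees


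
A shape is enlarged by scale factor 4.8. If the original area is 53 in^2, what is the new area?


Linear scale factor k = 4.8
Original area = 53 in^2
Rule: under a linear scaling by k, areas scale by k^2.
k^2 = 4.8^2 = 23.04
New area = 53 * 23.04
New area = 1221.12
1221.12 in^2


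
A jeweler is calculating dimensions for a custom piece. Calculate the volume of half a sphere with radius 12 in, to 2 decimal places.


Shape: hemisphere (half of a sphere)
Radius r = 12 in
Formula: V = (1/2) * (4/3) * pi * r^3 = (2/3) * pi * r^3
r^3 = 1728
(2/3) * 1728 = 1152
V = 1152 * pi
V = 3619.11
3619.11 in^3


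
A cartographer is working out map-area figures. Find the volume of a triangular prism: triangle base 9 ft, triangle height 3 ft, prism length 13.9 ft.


Shape: triangular prism
Triangle base = 9 ft, triangle height = 3 ft, prism length L = 13.9 ft
Formula: V = (1/2 * b * h_tri) * L
Cross-section area = 0.5 * 9 * 3 = 13.5
V = 13.5 * 13.9
V = 187.65
187.65 ft^3


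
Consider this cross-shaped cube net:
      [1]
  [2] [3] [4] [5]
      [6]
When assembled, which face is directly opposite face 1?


Net: cross layout. Take square 3 as the base (bottom).
Fold the four squares in the horizontal row up around 3: 2 -> left, 4 -> right, 5 wraps to the top.
Fold 1 and 6 up from 3: 1 -> back, 6 -> front.
Opposite pairs are therefore: (1, 6), (2, 4), (3, 5).
Face 1 is opposite face 6.
face 6


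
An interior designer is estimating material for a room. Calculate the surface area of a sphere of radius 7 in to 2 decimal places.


Shape: sphere
Radius r = 7 in
Formula: SA = 4 * pi * r^2
r^2 = 49
SA = 4 * pi * 49
SA = 196 * pi
SA = 615.75
615.75 in^2


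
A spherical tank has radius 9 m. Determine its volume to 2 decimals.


Shape: sphere
Radius r = 9 m
Formula: V = (4/3) * pi * r^3
r^3 = 729
(4/3) * 729 = 972
V = 972 * pi
V = 3053.63
3053.63 m^3


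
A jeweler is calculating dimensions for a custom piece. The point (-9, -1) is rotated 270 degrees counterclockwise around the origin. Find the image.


Transformation: rotation about the origin
Original point: (-9, -1)
Rule for 270 deg counterclockwise: (x, y) -> (y, -x)
Apply: (-9, -1) -> (-1, 9)
(-1, 9)


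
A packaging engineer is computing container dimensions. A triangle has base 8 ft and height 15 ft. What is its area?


Shape: triangle
Base b = 8 ft, Height h = 15 ft
Formula: A = (1/2) * b * h
A = 0.5 * 8 * 15
A = 0.5 * 120
A = 60
60 ft^2


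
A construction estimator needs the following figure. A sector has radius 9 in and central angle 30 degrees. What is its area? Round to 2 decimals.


Shape: circular sector
Radius r = 9 in, Angle = 30 degrees
Formula: A = (angle/360) * pi * r^2
r^2 = 81
Fraction of circle = 30/360
A = (30/360) * pi * 81
A = 6.75 * pi
A = 21.21
21.21 in^2


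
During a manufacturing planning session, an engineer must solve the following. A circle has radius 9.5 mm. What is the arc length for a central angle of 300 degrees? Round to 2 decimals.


Shape: circular arc
Radius r = 9.5 mm, Angle = 300 degrees
Formula: L = (angle/360) * 2 * pi * r
2 * pi * r = 19 * pi
L = (300/360) * 19 * pi
L = 15.833333 * pi
L = 49.74
49.74 mm


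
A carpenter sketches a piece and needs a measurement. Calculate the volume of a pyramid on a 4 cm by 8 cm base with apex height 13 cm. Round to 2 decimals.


Shape: rectangular pyramid
Base: 4 cm x 8 cm, Height h = 13 cm
Formula: V = (1/3) * base_area * h
base_area = 4 * 8 = 32
base_area * h = 32 * 13 = 416
V = 416 / 3
V = 138.67
138.67 cm^3


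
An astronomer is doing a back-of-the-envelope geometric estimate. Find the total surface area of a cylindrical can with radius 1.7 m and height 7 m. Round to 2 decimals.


Shape: closed cylinder
Radius r = 1.7 m, Height h = 7 m
Formula: SA = 2*pi*r^2 + 2*pi*r*h = 2*pi*r*(r + h)
r + h = 8.7
2 * r * (r + h) = 2 * 1.7 * 8.7 = 29.58
SA = 29.58 * pi
SA = 92.93
92.93 m^2


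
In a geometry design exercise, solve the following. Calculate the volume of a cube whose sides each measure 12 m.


Shape: cube
Side s = 12 m
Formula: V = s^3
V = 12 * 12 * 12
V = 144 * 12
V = 1728
1728 m^3


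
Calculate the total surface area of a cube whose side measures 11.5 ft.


Shape: cube
Side s = 11.5 ft
A cube has 6 square faces.
Formula: SA = 6 * s^2
s^2 = 132.25
SA = 6 * 132.25
SA = 793.5
793.5 ft^2


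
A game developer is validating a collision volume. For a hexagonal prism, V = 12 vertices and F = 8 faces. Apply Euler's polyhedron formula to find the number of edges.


Polyhedron: hexagonal prism
Euler's formula for convex polyhedra: V - E + F = 2
Given: V = 12 vertices and F = 8 faces
Solve for E:
E = V + F - 2 = 12 + 8 - 2 = 18
18 edges


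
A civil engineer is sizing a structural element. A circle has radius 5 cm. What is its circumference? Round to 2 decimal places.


Shape: circle
Radius r = 5 cm
Formula: C = 2 * pi * r
C = 2 * pi * 5
C = 10 * pi
C = 31.42
31.42 cm


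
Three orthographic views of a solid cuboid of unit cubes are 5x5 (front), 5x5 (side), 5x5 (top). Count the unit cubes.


Orthographic views of a solid rectangular block:
Front view 5 x 5 -> length = 5, height = 5
Side view 5 x 5 -> width = 5, height = 5 (consistent)
Top view 5 x 5 -> confirms length = 5, width = 5
The block is 5 x 5 x 5.
Total unit cubes = 5 * 5 * 5 = 125
125 unit cubes


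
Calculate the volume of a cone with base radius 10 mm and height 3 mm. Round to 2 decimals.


Shape: cone
Radius r = 10 mm, Height h = 3 mm
Formula: V = (1/3) * pi * r^2 * h
r^2 = 100
pi * r^2 * h = pi * 100 * 3 = 300 * pi
V = 300 * pi / 3
V = 314.16
314.16 mm^3


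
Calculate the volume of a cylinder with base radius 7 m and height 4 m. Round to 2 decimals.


Shape: cylinder
Radius r = 7 m, Height h = 4 m
Formula: V = pi * r^2 * h
r^2 = 49
V = pi * 49 * 4
V = 196 * pi
V = 615.75
615.75 m^3


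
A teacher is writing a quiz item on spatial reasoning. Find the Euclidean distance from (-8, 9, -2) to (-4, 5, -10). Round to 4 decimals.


3D distance between two points
P1 = (-8, 9, -2), P2 = (-4, 5, -10)
Formula: d = sqrt((x2-x1)^2 + (y2-y1)^2 + (z2-z1)^2)
dx = -4 - -8 = 4
dy = 5 - 9 = -4
dz = -10 - -2 = -8
dx^2 + dy^2 + dz^2 = 16 + 16 + 64 = 96
d = sqrt(96)
d = 9.798
9.798 units


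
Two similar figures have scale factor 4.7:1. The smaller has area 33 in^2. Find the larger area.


Linear scale factor k = 4.7
Original area = 33 in^2
Rule: under a linear scaling by k, areas scale by k^2.
k^2 = 4.7^2 = 22.09
New area = 33 * 22.09
New area = 728.97
728.97 in^2


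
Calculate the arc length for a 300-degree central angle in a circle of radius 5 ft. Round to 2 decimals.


Shape: circular arc
Radius r = 5 ft, Angle = 300 degrees
Formula: L = (angle/360) * 2 * pi * r
2 * pi * r = 10 * pi
L = (300/360) * 10 * pi
L = 8.333333 * pi
L = 26.18
26.18 ft


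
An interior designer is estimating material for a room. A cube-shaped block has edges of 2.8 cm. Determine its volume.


Shape: cube
Side s = 2.8 cm
Formula: V = s^3
V = 2.8 * 2.8 * 2.8
V = 7.84 * 2.8
V = 21.952
21.952 cm^3


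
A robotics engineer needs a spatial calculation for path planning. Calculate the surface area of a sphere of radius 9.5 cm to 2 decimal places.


Shape: sphere
Radius r = 9.5 cm
Formula: SA = 4 * pi * r^2
r^2 = 90.25
SA = 4 * pi * 90.25
SA = 361 * pi
SA = 1134.11
1134.11 cm^2


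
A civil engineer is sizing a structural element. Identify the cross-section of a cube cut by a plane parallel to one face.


Solid: cube
Cutting plane: parallel to one face
Visualize the intersection of the plane with the solid's surface.
The boundary of the cut region is a square.
square


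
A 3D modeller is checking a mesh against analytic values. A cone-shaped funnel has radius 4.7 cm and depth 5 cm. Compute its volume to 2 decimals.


Shape: cone
Radius r = 4.7 cm, Height h = 5 cm
Formula: V = (1/3) * pi * r^2 * h
r^2 = 22.09
pi * r^2 * h = pi * 22.09 * 5 = 110.45 * pi
V = 110.45 * pi / 3
V = 115.66
115.66 cm^3


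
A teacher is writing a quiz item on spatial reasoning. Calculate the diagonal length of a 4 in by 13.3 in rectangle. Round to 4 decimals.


Shape: rectangle (diagonal via Pythagoras)
Sides: 4 in and 13.3 in
Formula: d = sqrt(l^2 + w^2)
l^2 = 16, w^2 = 176.89
l^2 + w^2 = 192.89
d = sqrt(192.89)
d = 13.8885
13.8885 in


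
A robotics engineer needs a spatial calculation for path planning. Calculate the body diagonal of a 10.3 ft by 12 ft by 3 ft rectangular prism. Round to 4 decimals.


Shape: rectangular box (space diagonal)
l = 10.3 ft, w = 12 ft, h = 3 ft
Visualize: the diagonal of the base, then a right triangle with that diagonal and the height.
Formula: d = sqrt(l^2 + w^2 + h^2)
l^2 + w^2 + h^2 = 106.09 + 144 + 9 = 259.09
d = sqrt(259.09)
d = 16.0963
16.0963 ft


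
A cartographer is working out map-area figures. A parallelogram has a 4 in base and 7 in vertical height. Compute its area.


Shape: parallelogram
Base b = 4 in, Height h = 7 in
Formula: A = b * h
A = 4 * 7
A = 28
28 in^2


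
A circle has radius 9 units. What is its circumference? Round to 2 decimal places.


Shape: circle
Radius r = 9 units
Formula: C = 2 * pi * r
C = 2 * pi * 9
C = 18 * pi
C = 56.55
56.55 units


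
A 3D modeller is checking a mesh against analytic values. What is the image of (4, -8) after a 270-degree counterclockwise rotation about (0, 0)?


Transformation: rotation about the origin
Original point: (4, -8)
Rule for 270 deg counterclockwise: (x, y) -> (y, -x)
Apply: (4, -8) -> (-8, -4)
(-8, -4)


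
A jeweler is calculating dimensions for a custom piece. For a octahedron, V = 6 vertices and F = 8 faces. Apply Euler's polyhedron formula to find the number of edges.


Polyhedron: octahedron
Euler's formula for convex polyhedra: V - E + F = 2
Given: V = 6 vertices and F = 8 faces
Solve for E:
E = V + F - 2 = 6 + 8 - 2 = 12
12 edges


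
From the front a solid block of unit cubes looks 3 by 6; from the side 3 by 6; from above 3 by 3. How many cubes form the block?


Orthographic views of a solid rectangular block:
Front view 3 x 6 -> length = 3, height = 6
Side view 3 x 6 -> width = 3, height = 6 (consistent)
Top view 3 x 3 -> confirms length = 3, width = 3
The block is 3 x 3 x 6.
Total unit cubes = 3 * 3 * 6 = 54
54 unit cubes


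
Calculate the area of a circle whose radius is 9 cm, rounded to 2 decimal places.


Shape: circle
Radius r = 9 cm
Formula: A = pi * r^2
r^2 = 9^2 = 81
A = pi * 81
A = 254.47
254.47 cm^2


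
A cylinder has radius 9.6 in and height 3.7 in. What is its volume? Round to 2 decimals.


Shape: cylinder
Radius r = 9.6 in, Height h = 3.7 in
Formula: V = pi * r^2 * h
r^2 = 92.16
V = pi * 92.16 * 3.7
V = 340.992 * pi
V = 1071.26
1071.26 in^3


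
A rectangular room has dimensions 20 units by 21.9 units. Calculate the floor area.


Shape: rectangle
Length l = 20 units, Width w = 21.9 units
Formula: A = l * w
A = 20 * 21.9
A = 438
438 units^2


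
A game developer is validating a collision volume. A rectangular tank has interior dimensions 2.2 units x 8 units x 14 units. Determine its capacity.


Shape: rectangular prism
l = 2.2 units, w = 8 units, h = 14 units
Formula: V = l * w * h
V = 2.2 * 8 * 14
V = 17.6 * 14
V = 246.4
246.4 units^3


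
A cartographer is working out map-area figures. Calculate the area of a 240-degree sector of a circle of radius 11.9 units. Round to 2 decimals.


Shape: circular sector
Radius r = 11.9 units, Angle = 240 degrees
Formula: A = (angle/360) * pi * r^2
r^2 = 141.61
Fraction of circle = 240/360
A = (240/360) * pi * 141.61
A = 94.406667 * pi
A = 296.59
296.59 units^2


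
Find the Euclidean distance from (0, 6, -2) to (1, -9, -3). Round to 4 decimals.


3D distance between two points
P1 = (0, 6, -2), P2 = (1, -9, -3)
Formula: d = sqrt((x2-x1)^2 + (y2-y1)^2 + (z2-z1)^2)
dx = 1 - 0 = 1
dy = -9 - 6 = -15
dz = -3 - -2 = -1
dx^2 + dy^2 + dz^2 = 1 + 225 + 1 = 227
d = sqrt(227)
d = 15.0665
15.0665 units


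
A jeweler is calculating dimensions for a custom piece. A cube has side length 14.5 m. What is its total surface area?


Shape: cube
Side s = 14.5 m
A cube has 6 square faces.
Formula: SA = 6 * s^2
s^2 = 210.25
SA = 6 * 210.25
SA = 1261.5
1261.5 m^2


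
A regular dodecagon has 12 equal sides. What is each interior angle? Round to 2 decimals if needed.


Shape: regular dodecagon (12 sides)
Formula: interior angle = (n - 2) * 180 / n
(n - 2) = 10
(n - 2) * 180 = 1800
angle = 1800 / 12
angle = 150
150 degrees


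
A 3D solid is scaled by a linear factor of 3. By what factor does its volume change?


Linear scale factor k = 3
Rule: under a linear scaling by k, volumes scale by k^3.
k^3 = 3 * 3 * 3
k^3 = 9 * 3
k^3 = 27
Volume scales by a factor of 27.
27 (dimensionless)


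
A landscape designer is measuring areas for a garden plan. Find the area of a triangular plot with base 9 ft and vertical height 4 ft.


Shape: triangle
Base b = 9 ft, Height h = 4 ft
Formula: A = (1/2) * b * h
A = 0.5 * 9 * 4
A = 0.5 * 36
A = 18
18 ft^2


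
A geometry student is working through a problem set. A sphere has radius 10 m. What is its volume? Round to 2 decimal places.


Shape: sphere
Radius r = 10 m
Formula: V = (4/3) * pi * r^3
r^3 = 1000
(4/3) * 1000 = 1333.333333
V = 1333.333333 * pi
V = 4188.79
4188.79 m^3


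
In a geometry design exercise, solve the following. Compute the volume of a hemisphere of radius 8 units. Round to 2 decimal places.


Shape: hemisphere (half of a sphere)
Radius r = 8 units
Formula: V = (1/2) * (4/3) * pi * r^3 = (2/3) * pi * r^3
r^3 = 512
(2/3) * 512 = 341.333333
V = 341.333333 * pi
V = 1072.33
1072.33 units^3


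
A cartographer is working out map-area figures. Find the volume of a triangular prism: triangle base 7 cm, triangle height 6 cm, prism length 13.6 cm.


Shape: triangular prism
Triangle base = 7 cm, triangle height = 6 cm, prism length L = 13.6 cm
Formula: V = (1/2 * b * h_tri) * L
Cross-section area = 0.5 * 7 * 6 = 21
V = 21 * 13.6
V = 285.6
285.6 cm^3


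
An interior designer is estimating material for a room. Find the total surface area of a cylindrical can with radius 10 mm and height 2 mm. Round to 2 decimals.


Shape: closed cylinder
Radius r = 10 mm, Height h = 2 mm
Formula: SA = 2*pi*r^2 + 2*pi*r*h = 2*pi*r*(r + h)
r + h = 12
2 * r * (r + h) = 2 * 10 * 12 = 240
SA = 240 * pi
SA = 753.98
753.98 mm^2


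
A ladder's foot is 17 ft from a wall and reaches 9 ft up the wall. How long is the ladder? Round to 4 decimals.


Shape: right triangle
Legs a = 17 ft, b = 9 ft
Formula: c = sqrt(a^2 + b^2)
a^2 = 289, b^2 = 81
a^2 + b^2 = 370
c = sqrt(370)
c = 19.2354
19.2354 ft


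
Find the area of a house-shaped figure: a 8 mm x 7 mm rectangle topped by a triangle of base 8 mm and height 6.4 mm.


Composite shape: rectangle + triangle
Rectangle area = 8 * 7 = 56
Triangle area = 0.5 * 8 * 6.4 = 25.6
Total = 56 + 25.6
Total = 81.6
81.6 mm^2


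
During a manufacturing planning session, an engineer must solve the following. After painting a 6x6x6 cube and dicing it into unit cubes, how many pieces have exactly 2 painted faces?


Large cube: 6 x 6 x 6, cut into unit cubes.
n = 6, so n - 2 = 4
Cubes with 2 painted faces lie along the edges, excluding corners.
A cube has 12 edges; each contributes (n - 2) = 4 such cubes.
Count = 12 * 4 = 48
48 unit cubes


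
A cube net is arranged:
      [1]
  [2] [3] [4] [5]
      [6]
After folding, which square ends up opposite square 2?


Net: cross layout. Take square 3 as the base (bottom).
Fold the four squares in the horizontal row up around 3: 2 -> left, 4 -> right, 5 wraps to the top.
Fold 1 and 6 up from 3: 1 -> back, 6 -> front.
Opposite pairs are therefore: (1, 6), (2, 4), (3, 5).
Face 2 is opposite face 4.
face 4


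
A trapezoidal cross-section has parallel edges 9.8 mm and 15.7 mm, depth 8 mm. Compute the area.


Shape: trapezoid
Parallel sides a = 9.8 mm, b = 15.7 mm; Height h = 8 mm
Formula: A = (a + b) * h / 2
a + b = 9.8 + 15.7 = 25.5
A = 25.5 * 8 / 2
A = 204 / 2
A = 102
102 mm^2


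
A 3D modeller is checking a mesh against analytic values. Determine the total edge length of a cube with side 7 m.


Shape: cube
Side s = 7 m
A cube has 12 edges, all equal.
Formula: total edge length = 12 * s
Total = 12 * 7
Total = 84
84 m


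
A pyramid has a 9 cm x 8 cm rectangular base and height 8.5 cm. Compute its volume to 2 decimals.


Shape: rectangular pyramid
Base: 9 cm x 8 cm, Height h = 8.5 cm
Formula: V = (1/3) * base_area * h
base_area = 9 * 8 = 72
base_area * h = 72 * 8.5 = 612
V = 612 / 3
V = 204
204 cm^3


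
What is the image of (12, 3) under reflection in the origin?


Transformation: reflection
Original point: (12, 3)
Rule for reflection through the origin: (x, y) -> (-x, -y)
Apply: (12, 3) -> (-12, -3)
(-12, -3)


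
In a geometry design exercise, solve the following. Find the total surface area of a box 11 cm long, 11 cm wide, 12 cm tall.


Shape: rectangular prism
l = 11 cm, w = 11 cm, h = 12 cm
Formula: SA = 2(lw + lh + wh)
lw = 121, lh = 132, wh = 132
lw + lh + wh = 385
SA = 2 * 385
SA = 770
770 cm^2


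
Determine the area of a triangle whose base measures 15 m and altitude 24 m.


Shape: triangle
Base b = 15 m, Height h = 24 m
Formula: A = (1/2) * b * h
A = 0.5 * 15 * 24
A = 0.5 * 360
A = 180
180 m^2


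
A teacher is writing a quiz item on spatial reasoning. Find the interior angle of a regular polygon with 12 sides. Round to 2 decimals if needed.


Shape: regular dodecagon (12 sides)
Formula: interior angle = (n - 2) * 180 / n
(n - 2) = 10
(n - 2) * 180 = 1800
angle = 1800 / 12
angle = 150
150 degrees


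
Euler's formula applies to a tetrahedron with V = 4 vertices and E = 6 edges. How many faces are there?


Polyhedron: tetrahedron
Euler's formula for convex polyhedra: V - E + F = 2
Given: V = 4 vertices and E = 6 edges
Solve for F:
F = 2 + E - V = 2 + 6 - 4 = 4
4 faces


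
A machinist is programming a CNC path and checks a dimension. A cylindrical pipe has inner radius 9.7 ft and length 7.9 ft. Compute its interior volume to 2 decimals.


Shape: cylinder
Radius r = 9.7 ft, Height h = 7.9 ft
Formula: V = pi * r^2 * h
r^2 = 94.09
V = pi * 94.09 * 7.9
V = 743.311 * pi
V = 2335.18
2335.18 ft^3


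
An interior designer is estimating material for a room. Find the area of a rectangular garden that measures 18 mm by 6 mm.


Shape: rectangle
Length l = 18 mm, Width w = 6 mm
Formula: A = l * w
A = 18 * 6
A = 108
108 mm^2


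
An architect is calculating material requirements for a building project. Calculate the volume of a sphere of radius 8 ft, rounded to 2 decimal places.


Shape: sphere
Radius r = 8 ft
Formula: V = (4/3) * pi * r^3
r^3 = 512
(4/3) * 512 = 682.666667
V = 682.666667 * pi
V = 2144.66
2144.66 ft^3


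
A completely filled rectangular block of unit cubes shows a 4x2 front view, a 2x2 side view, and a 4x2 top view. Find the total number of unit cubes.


Orthographic views of a solid rectangular block:
Front view 4 x 2 -> length = 4, height = 2
Side view 2 x 2 -> width = 2, height = 2 (consistent)
Top view 4 x 2 -> confirms length = 4, width = 2
The block is 4 x 2 x 2.
Total unit cubes = 4 * 2 * 2 = 16
16 unit cubes


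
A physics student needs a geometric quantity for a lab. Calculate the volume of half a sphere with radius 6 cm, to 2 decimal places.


Shape: hemisphere (half of a sphere)
Radius r = 6 cm
Formula: V = (1/2) * (4/3) * pi * r^3 = (2/3) * pi * r^3
r^3 = 216
(2/3) * 216 = 144
V = 144 * pi
V = 452.39
452.39 cm^3


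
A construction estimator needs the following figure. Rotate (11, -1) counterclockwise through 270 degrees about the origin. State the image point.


Transformation: rotation about the origin
Original point: (11, -1)
Rule for 270 deg counterclockwise: (x, y) -> (y, -x)
Apply: (11, -1) -> (-1, -11)
(-1, -11)


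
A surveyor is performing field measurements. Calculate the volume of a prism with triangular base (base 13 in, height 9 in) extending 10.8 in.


Shape: triangular prism
Triangle base = 13 in, triangle height = 9 in, prism length L = 10.8 in
Formula: V = (1/2 * b * h_tri) * L
Cross-section area = 0.5 * 13 * 9 = 58.5
V = 58.5 * 10.8
V = 631.8
631.8 in^3


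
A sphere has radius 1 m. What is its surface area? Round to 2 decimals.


Shape: sphere
Radius r = 1 m
Formula: SA = 4 * pi * r^2
r^2 = 1
SA = 4 * pi * 1
SA = 4 * pi
SA = 12.57
12.57 m^2


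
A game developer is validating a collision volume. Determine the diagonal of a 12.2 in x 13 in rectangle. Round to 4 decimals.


Shape: rectangle (diagonal via Pythagoras)
Sides: 12.2 in and 13 in
Formula: d = sqrt(l^2 + w^2)
l^2 = 148.84, w^2 = 169
l^2 + w^2 = 317.84
d = sqrt(317.84)
d = 17.8281
17.8281 in


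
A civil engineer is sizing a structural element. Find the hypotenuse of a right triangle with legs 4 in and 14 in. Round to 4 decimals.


Shape: right triangle
Legs a = 4 in, b = 14 in
Formula: c = sqrt(a^2 + b^2)
a^2 = 16, b^2 = 196
a^2 + b^2 = 212
c = sqrt(212)
c = 14.5602
14.5602 in


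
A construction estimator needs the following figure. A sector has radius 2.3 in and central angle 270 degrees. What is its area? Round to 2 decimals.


Shape: circular sector
Radius r = 2.3 in, Angle = 270 degrees
Formula: A = (angle/360) * pi * r^2
r^2 = 5.29
Fraction of circle = 270/360
A = (270/360) * pi * 5.29
A = 3.9675 * pi
A = 12.46
12.46 in^2


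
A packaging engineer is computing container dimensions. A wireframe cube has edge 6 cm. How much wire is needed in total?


Shape: cube
Side s = 6 cm
A cube has 12 edges, all equal.
Formula: total edge length = 12 * s
Total = 12 * 6
Total = 72
72 cm


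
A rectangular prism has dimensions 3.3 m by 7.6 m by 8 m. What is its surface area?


Shape: rectangular prism
l = 3.3 m, w = 7.6 m, h = 8 m
Formula: SA = 2(lw + lh + wh)
lw = 25.08, lh = 26.4, wh = 60.8
lw + lh + wh = 112.28
SA = 2 * 112.28
SA = 224.56
224.56 m^2


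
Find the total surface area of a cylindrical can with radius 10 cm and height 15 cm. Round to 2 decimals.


Shape: closed cylinder
Radius r = 10 cm, Height h = 15 cm
Formula: SA = 2*pi*r^2 + 2*pi*r*h = 2*pi*r*(r + h)
r + h = 25
2 * r * (r + h) = 2 * 10 * 25 = 500
SA = 500 * pi
SA = 1570.8
1570.8 cm^2


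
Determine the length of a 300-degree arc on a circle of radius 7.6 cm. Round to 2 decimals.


Shape: circular arc
Radius r = 7.6 cm, Angle = 300 degrees
Formula: L = (angle/360) * 2 * pi * r
2 * pi * r = 15.2 * pi
L = (300/360) * 15.2 * pi
L = 12.666667 * pi
L = 39.79
39.79 cm


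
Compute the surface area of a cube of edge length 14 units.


Shape: cube
Side s = 14 units
A cube has 6 square faces.
Formula: SA = 6 * s^2
s^2 = 196
SA = 6 * 196
SA = 1176
1176 units^2


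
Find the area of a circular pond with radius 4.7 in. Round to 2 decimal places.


Shape: circle
Radius r = 4.7 in
Formula: A = pi * r^2
r^2 = 4.7^2 = 22.09
A = pi * 22.09
A = 69.4
69.4 in^2


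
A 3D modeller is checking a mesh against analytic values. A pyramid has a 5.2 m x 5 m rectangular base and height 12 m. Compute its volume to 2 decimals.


Shape: rectangular pyramid
Base: 5.2 m x 5 m, Height h = 12 m
Formula: V = (1/3) * base_area * h
base_area = 5.2 * 5 = 26
base_area * h = 26 * 12 = 312
V = 312 / 3
V = 104
104 m^3


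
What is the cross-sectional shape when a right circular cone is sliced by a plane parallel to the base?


Solid: right circular cone
Cutting plane: parallel to the base
Visualize the intersection of the plane with the solid's surface.
The boundary of the cut region is a circle.
circle


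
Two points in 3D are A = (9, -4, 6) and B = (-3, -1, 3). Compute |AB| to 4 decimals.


3D distance between two points
P1 = (9, -4, 6), P2 = (-3, -1, 3)
Formula: d = sqrt((x2-x1)^2 + (y2-y1)^2 + (z2-z1)^2)
dx = -3 - 9 = -12
dy = -1 - -4 = 3
dz = 3 - 6 = -3
dx^2 + dy^2 + dz^2 = 144 + 9 + 9 = 162
d = sqrt(162)
d = 12.7279
12.7279 units


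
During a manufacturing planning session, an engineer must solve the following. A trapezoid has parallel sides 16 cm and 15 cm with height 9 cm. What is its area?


Shape: trapezoid
Parallel sides a = 16 cm, b = 15 cm; Height h = 9 cm
Formula: A = (a + b) * h / 2
a + b = 16 + 15 = 31
A = 31 * 9 / 2
A = 279 / 2
A = 139.5
139.5 cm^2


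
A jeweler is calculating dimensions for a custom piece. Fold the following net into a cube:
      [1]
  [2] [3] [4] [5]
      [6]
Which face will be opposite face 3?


Net: cross layout. Take square 3 as the base (bottom).
Fold the four squares in the horizontal row up around 3: 2 -> left, 4 -> right, 5 wraps to the top.
Fold 1 and 6 up from 3: 1 -> back, 6 -> front.
Opposite pairs are therefore: (1, 6), (2, 4), (3, 5).
Face 3 is opposite face 5.
face 5


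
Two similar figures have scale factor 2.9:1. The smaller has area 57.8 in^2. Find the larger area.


Linear scale factor k = 2.9
Original area = 57.8 in^2
Rule: under a linear scaling by k, areas scale by k^2.
k^2 = 2.9^2 = 8.41
New area = 57.8 * 8.41
New area = 486.098
486.098 in^2


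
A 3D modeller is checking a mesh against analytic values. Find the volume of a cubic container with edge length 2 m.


Shape: cube
Side s = 2 m
Formula: V = s^3
V = 2 * 2 * 2
V = 4 * 2
V = 8
8 m^3


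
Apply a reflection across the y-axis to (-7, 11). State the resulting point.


Transformation: reflection
Original point: (-7, 11)
Rule for reflection over the y-axis: (x, y) -> (-x, y)
Apply: (-7, 11) -> (7, 11)
(7, 11)


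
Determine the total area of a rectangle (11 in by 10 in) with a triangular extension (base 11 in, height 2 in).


Composite shape: rectangle + triangle
Rectangle area = 11 * 10 = 110
Triangle area = 0.5 * 11 * 2 = 11
Total = 110 + 11
Total = 121
121 in^2


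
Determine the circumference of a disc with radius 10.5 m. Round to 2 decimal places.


Shape: circle
Radius r = 10.5 m
Formula: C = 2 * pi * r
C = 2 * pi * 10.5
C = 21 * pi
C = 65.97
65.97 m


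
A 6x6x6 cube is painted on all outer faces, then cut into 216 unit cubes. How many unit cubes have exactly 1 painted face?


Large cube: 6 x 6 x 6, cut into unit cubes.
n = 6, so n - 2 = 4
Cubes with 1 painted face lie in the interior of each face.
A cube has 6 faces; each contributes (n - 2)^2 = 16 such cubes.
Count = 6 * 16 = 96
96 unit cubes


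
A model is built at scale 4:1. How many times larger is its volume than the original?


Linear scale factor k = 4
Rule: under a linear scaling by k, volumes scale by k^3.
k^3 = 4 * 4 * 4
k^3 = 16 * 4
k^3 = 64
Volume scales by a factor of 64.
64 (dimensionless)


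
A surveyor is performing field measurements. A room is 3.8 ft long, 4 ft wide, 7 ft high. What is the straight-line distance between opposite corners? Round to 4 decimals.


Shape: rectangular box (space diagonal)
l = 3.8 ft, w = 4 ft, h = 7 ft
Visualize: the diagonal of the base, then a right triangle with that diagonal and the height.
Formula: d = sqrt(l^2 + w^2 + h^2)
l^2 + w^2 + h^2 = 14.44 + 16 + 49 = 79.44
d = sqrt(79.44)
d = 8.9129
8.9129 ft


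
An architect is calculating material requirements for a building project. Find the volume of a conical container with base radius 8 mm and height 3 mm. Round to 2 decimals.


Shape: cone
Radius r = 8 mm, Height h = 3 mm
Formula: V = (1/3) * pi * r^2 * h
r^2 = 64
pi * r^2 * h = pi * 64 * 3 = 192 * pi
V = 192 * pi / 3
V = 201.06
201.06 mm^3


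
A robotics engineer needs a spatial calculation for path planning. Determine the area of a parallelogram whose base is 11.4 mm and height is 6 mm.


Shape: parallelogram
Base b = 11.4 mm, Height h = 6 mm
Formula: A = b * h
A = 11.4 * 6
A = 68.4
68.4 mm^2


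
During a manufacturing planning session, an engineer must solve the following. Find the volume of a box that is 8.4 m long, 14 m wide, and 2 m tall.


Shape: rectangular prism
l = 8.4 m, w = 14 m, h = 2 m
Formula: V = l * w * h
V = 8.4 * 14 * 2
V = 117.6 * 2
V = 235.2
235.2 m^3


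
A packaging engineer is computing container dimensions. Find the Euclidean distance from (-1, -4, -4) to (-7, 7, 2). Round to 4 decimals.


3D distance between two points
P1 = (-1, -4, -4), P2 = (-7, 7, 2)
Formula: d = sqrt((x2-x1)^2 + (y2-y1)^2 + (z2-z1)^2)
dx = -7 - -1 = -6
dy = 7 - -4 = 11
dz = 2 - -4 = 6
dx^2 + dy^2 + dz^2 = 36 + 121 + 36 = 193
d = sqrt(193)
d = 13.8924
13.8924 units


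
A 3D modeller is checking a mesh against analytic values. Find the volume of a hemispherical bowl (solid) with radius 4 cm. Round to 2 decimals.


Shape: hemisphere (half of a sphere)
Radius r = 4 cm
Formula: V = (1/2) * (4/3) * pi * r^3 = (2/3) * pi * r^3
r^3 = 64
(2/3) * 64 = 42.666667
V = 42.666667 * pi
V = 134.04
134.04 cm^3


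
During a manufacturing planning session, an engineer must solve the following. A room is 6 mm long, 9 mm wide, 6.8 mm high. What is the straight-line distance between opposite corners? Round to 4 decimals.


Shape: rectangular box (space diagonal)
l = 6 mm, w = 9 mm, h = 6.8 mm
Visualize: the diagonal of the base, then a right triangle with that diagonal and the height.
Formula: d = sqrt(l^2 + w^2 + h^2)
l^2 + w^2 + h^2 = 36 + 81 + 46.24 = 163.24
d = sqrt(163.24)
d = 12.7765
12.7765 mm


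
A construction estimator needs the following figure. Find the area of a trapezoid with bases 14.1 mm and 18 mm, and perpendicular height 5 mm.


Shape: trapezoid
Parallel sides a = 14.1 mm, b = 18 mm; Height h = 5 mm
Formula: A = (a + b) * h / 2
a + b = 14.1 + 18 = 32.1
A = 32.1 * 5 / 2
A = 160.5 / 2
A = 80.25
80.25 mm^2


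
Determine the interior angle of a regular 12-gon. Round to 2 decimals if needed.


Shape: regular dodecagon (12 sides)
Formula: interior angle = (n - 2) * 180 / n
(n - 2) = 10
(n - 2) * 180 = 1800
angle = 1800 / 12
angle = 150
150 degrees


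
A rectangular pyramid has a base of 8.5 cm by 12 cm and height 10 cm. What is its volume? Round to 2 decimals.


Shape: rectangular pyramid
Base: 8.5 cm x 12 cm, Height h = 10 cm
Formula: V = (1/3) * base_area * h
base_area = 8.5 * 12 = 102
base_area * h = 102 * 10 = 1020
V = 1020 / 3
V = 340
340 cm^3


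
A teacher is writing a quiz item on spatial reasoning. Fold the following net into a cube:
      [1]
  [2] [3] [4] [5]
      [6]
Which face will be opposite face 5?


Net: cross layout. Take square 3 as the base (bottom).
Fold the four squares in the horizontal row up around 3: 2 -> left, 4 -> right, 5 wraps to the top.
Fold 1 and 6 up from 3: 1 -> back, 6 -> front.
Opposite pairs are therefore: (1, 6), (2, 4), (3, 5).
Face 5 is opposite face 3.
face 3


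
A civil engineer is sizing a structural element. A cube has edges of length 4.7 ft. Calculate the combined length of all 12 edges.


Shape: cube
Side s = 4.7 ft
A cube has 12 edges, all equal.
Formula: total edge length = 12 * s
Total = 12 * 4.7
Total = 56.4
56.4 ft


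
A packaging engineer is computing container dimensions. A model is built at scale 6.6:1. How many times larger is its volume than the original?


Linear scale factor k = 6.6
Rule: under a linear scaling by k, volumes scale by k^3.
k^3 = 6.6 * 6.6 * 6.6
k^3 = 43.56 * 6.6
k^3 = 287.496
Volume scales by a factor of 287.496.
287.496 (dimensionless)


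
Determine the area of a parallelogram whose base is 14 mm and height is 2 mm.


Shape: parallelogram
Base b = 14 mm, Height h = 2 mm
Formula: A = b * h
A = 14 * 2
A = 28
28 mm^2


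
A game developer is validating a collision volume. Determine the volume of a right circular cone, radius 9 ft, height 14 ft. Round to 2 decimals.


Shape: cone
Radius r = 9 ft, Height h = 14 ft
Formula: V = (1/3) * pi * r^2 * h
r^2 = 81
pi * r^2 * h = pi * 81 * 14 = 1134 * pi
V = 1134 * pi / 3
V = 1187.52
1187.52 ft^3


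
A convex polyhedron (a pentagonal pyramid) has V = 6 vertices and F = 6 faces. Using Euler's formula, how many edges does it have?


Polyhedron: pentagonal pyramid
Euler's formula for convex polyhedra: V - E + F = 2
Given: V = 6 vertices and F = 6 faces
Solve for E:
E = V + F - 2 = 6 + 6 - 2 = 10
10 edges
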